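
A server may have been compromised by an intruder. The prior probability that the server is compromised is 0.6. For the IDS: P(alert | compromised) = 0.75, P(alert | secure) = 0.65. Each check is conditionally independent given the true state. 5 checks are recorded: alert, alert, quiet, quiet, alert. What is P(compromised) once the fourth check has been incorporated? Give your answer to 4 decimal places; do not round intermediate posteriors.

0.5047

After 'alert': P(compromised) = 0.75·0.6000 / (0.75·0.6000 + 0.65·0.4000) ≈ 0.6338
After 'alert': P(compromised) = 0.75·0.6338 / (0.75·0.6338 + 0.65·0.3662) ≈ 0.6663
After 'quiet': P(compromised) = 0.25·0.6663 / (0.25·0.6663 + 0.35·0.3337) ≈ 0.5879
After 'quiet': P(compromised) = 0.25·0.5879 / (0.25·0.5879 + 0.35·0.4121) ≈ 0.5047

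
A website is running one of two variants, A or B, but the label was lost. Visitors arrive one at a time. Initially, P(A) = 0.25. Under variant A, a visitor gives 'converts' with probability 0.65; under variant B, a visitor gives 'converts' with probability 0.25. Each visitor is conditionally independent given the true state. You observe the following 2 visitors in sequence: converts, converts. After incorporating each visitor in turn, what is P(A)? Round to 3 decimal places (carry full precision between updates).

After 'converts': P(A) = 0.65·0.2500 / (0.65·0.2500 + 0.25·0.7500) ≈ 0.4643
After 'converts': P(A) = 0.65·0.4643 / (0.65·0.4643 + 0.25·0.5357) ≈ 0.6926

0.693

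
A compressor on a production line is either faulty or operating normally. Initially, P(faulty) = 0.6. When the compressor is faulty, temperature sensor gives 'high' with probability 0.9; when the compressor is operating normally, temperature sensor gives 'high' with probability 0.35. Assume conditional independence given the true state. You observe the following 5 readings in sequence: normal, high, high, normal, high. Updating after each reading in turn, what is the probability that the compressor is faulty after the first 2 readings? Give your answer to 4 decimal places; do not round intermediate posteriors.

After 'normal': P(faulty) = 0.1·0.6000 / (0.1·0.6000 + 0.65·0.4000) ≈ 0.1875
After 'high': P(faulty) = 0.9·0.1875 / (0.9·0.1875 + 0.35·0.8125) ≈ 0.3724

0.3724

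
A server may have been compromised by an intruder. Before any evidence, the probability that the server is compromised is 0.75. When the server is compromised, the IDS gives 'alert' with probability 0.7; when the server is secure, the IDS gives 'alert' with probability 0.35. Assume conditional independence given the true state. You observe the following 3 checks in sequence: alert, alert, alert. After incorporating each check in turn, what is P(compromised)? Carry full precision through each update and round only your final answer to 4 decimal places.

0.9600

Each posterior becomes the prior for the next update.
After 'alert': P(compromised) = 0.7·0.7500 / (0.7·0.7500 + 0.35·0.2500) ≈ 0.8571
After 'alert': P(compromised) = 0.7·0.8571 / (0.7·0.8571 + 0.35·0.1429) ≈ 0.9231
After 'alert': P(compromised) = 0.7·0.9231 / (0.7·0.9231 + 0.35·0.0769) ≈ 0.9600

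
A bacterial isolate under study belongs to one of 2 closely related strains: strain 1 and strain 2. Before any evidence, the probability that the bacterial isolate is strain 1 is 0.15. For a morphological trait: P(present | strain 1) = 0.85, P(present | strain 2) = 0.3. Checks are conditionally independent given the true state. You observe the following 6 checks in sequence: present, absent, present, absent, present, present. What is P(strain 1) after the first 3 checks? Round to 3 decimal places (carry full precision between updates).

After 'present': P(strain 1) = 0.85·0.1500 / (0.85·0.1500 + 0.3·0.8500) ≈ 0.3333
After 'absent': P(strain 1) = 0.15·0.3333 / (0.15·0.3333 + 0.7·0.6667) ≈ 0.0968
After 'present': P(strain 1) = 0.85·0.0968 / (0.85·0.0968 + 0.3·0.9032) ≈ 0.2329

0.233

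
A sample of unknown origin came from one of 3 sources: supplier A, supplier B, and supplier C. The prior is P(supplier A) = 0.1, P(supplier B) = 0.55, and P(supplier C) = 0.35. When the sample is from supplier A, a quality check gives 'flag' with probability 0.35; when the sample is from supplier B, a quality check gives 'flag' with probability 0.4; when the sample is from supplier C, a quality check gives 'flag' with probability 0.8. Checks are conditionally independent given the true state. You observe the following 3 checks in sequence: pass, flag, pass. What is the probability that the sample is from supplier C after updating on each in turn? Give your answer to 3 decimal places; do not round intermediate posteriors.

Apply Bayes' rule sequentially, carrying P(supplier C) forward.
After 'pass': normaliser = 0.65·0.1000 + 0.6·0.5500 + 0.2·0.3500; P(supplier A) ≈ 0.1398, P(supplier B) ≈ 0.7097, P(supplier C) ≈ 0.1505
After 'flag': normaliser = 0.35·0.1398 + 0.4·0.7097 + 0.8·0.1505; P(supplier A) ≈ 0.1079, P(supplier B) ≈ 0.6263, P(supplier C) ≈ 0.2657
After 'pass': normaliser = 0.65·0.1079 + 0.6·0.6263 + 0.2·0.2657; P(supplier A) ≈ 0.1406, P(supplier B) ≈ 0.7529, P(supplier C) ≈ 0.1065

0.106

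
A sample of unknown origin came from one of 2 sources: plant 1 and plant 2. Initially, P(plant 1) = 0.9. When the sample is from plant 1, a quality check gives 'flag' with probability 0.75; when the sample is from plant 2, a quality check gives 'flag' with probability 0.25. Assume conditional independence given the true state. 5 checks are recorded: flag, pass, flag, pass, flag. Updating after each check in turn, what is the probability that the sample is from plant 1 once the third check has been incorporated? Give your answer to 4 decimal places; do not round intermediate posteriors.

Each posterior becomes the prior for the next update.
After 'flag': P(plant 1) = 0.75·0.9000 / (0.75·0.9000 + 0.25·0.1000) ≈ 0.9643
After 'pass': P(plant 1) = 0.25·0.9643 / (0.25·0.9643 + 0.75·0.0357) ≈ 0.9000
After 'flag': P(plant 1) = 0.75·0.9000 / (0.75·0.9000 + 0.25·0.1000) ≈ 0.9643

0.9643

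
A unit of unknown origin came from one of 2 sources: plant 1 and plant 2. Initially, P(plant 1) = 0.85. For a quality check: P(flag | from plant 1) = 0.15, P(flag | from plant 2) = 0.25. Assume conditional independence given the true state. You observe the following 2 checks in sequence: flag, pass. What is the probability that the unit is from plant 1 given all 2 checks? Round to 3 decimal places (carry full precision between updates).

After 'flag': P(plant 1) = 0.15·0.8500 / (0.15·0.8500 + 0.25·0.1500) ≈ 0.7727
After 'pass': P(plant 1) = 0.85·0.7727 / (0.85·0.7727 + 0.75·0.2273) ≈ 0.7940

0.794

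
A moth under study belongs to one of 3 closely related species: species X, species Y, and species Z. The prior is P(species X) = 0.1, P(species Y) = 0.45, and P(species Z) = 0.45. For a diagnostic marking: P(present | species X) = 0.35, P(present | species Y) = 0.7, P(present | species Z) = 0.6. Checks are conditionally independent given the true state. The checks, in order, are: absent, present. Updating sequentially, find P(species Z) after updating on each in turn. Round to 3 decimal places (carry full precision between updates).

Each posterior becomes the prior for the next update.
After 'absent': normaliser = 0.65·0.1000 + 0.3·0.4500 + 0.4·0.4500; P(species X) ≈ 0.1711, P(species Y) ≈ 0.3553, P(species Z) ≈ 0.4737
After 'present': normaliser = 0.35·0.1711 + 0.7·0.3553 + 0.6·0.4737; P(species X) ≈ 0.1010, P(species Y) ≈ 0.4195, P(species Z) ≈ 0.4795

0.479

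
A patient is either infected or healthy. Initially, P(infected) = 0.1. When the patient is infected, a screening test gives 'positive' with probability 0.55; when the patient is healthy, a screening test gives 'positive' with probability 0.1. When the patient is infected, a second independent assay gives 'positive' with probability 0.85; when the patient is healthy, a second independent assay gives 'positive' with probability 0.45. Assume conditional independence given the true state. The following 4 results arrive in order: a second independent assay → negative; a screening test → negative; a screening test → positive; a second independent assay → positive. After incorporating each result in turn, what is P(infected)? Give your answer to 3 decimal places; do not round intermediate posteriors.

0.136

Each posterior becomes the prior for the next update.
After a second independent assay='negative': P(infected) = 0.15·0.1000 / (0.15·0.1000 + 0.55·0.9000) ≈ 0.0294
After a screening test='negative': P(infected) = 0.45·0.0294 / (0.45·0.0294 + 0.9·0.9706) ≈ 0.0149
After a screening test='positive': P(infected) = 0.55·0.0149 / (0.55·0.0149 + 0.1·0.9851) ≈ 0.0769
After a second independent assay='positive': P(infected) = 0.85·0.0769 / (0.85·0.0769 + 0.45·0.9231) ≈ 0.1360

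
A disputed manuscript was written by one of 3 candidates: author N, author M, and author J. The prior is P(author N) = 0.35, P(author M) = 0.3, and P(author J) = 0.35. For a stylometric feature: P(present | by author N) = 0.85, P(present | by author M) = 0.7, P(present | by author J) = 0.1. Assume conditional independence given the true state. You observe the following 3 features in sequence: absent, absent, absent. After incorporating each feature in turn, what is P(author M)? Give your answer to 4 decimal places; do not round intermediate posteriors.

0.0306

After 'absent': normaliser = 0.15·0.3500 + 0.3·0.3000 + 0.9·0.3500; P(author N) ≈ 0.1148, P(author M) ≈ 0.1967, P(author J) ≈ 0.6885
After 'absent': normaliser = 0.15·0.1148 + 0.3·0.1967 + 0.9·0.6885; P(author N) ≈ 0.0247, P(author M) ≈ 0.0848, P(author J) ≈ 0.8905
After 'absent': normaliser = 0.15·0.0247 + 0.3·0.0848 + 0.9·0.8905; P(author N) ≈ 0.0045, P(author M) ≈ 0.0306, P(author J) ≈ 0.9649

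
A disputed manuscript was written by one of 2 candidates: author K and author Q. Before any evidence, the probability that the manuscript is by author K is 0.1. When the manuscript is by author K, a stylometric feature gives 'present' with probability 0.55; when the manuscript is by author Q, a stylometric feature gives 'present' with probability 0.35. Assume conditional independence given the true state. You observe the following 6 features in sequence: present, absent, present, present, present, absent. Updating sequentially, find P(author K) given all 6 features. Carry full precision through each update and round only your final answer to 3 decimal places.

0.245

Apply Bayes' rule sequentially, carrying P(author K) forward.
After 'present': P(author K) = 0.55·0.1000 / (0.55·0.1000 + 0.35·0.9000) ≈ 0.1486
After 'absent': P(author K) = 0.45·0.1486 / (0.45·0.1486 + 0.65·0.8514) ≈ 0.1078
After 'present': P(author K) = 0.55·0.1078 / (0.55·0.1078 + 0.35·0.8922) ≈ 0.1596
After 'present': P(author K) = 0.55·0.1596 / (0.55·0.1596 + 0.35·0.8404) ≈ 0.2299
After 'present': P(author K) = 0.55·0.2299 / (0.55·0.2299 + 0.35·0.7701) ≈ 0.3193
After 'absent': P(author K) = 0.45·0.3193 / (0.45·0.3193 + 0.65·0.6807) ≈ 0.2451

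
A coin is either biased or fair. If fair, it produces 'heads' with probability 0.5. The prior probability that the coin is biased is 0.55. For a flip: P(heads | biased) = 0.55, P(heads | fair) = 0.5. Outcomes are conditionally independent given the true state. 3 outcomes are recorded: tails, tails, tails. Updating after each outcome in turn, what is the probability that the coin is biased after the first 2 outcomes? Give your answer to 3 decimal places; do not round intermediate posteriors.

0.497

Each posterior becomes the prior for the next update.
After 'tails': P(biased) = 0.45·0.5500 / (0.45·0.5500 + 0.5·0.4500) ≈ 0.5238
After 'tails': P(biased) = 0.45·0.5238 / (0.45·0.5238 + 0.5·0.4762) ≈ 0.4975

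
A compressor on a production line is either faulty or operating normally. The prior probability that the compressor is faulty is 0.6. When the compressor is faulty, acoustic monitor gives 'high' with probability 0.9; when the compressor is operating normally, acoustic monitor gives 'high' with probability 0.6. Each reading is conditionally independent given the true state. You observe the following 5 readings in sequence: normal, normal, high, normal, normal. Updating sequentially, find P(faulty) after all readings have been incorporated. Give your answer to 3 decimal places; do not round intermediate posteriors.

0.009

After 'normal': P(faulty) = 0.1·0.6000 / (0.1·0.6000 + 0.4·0.4000) ≈ 0.2727
After 'normal': P(faulty) = 0.1·0.2727 / (0.1·0.2727 + 0.4·0.7273) ≈ 0.0857
After 'high': P(faulty) = 0.9·0.0857 / (0.9·0.0857 + 0.6·0.9143) ≈ 0.1233
After 'normal': P(faulty) = 0.1·0.1233 / (0.1·0.1233 + 0.4·0.8767) ≈ 0.0340
After 'normal': P(faulty) = 0.1·0.0340 / (0.1·0.0340 + 0.4·0.9660) ≈ 0.0087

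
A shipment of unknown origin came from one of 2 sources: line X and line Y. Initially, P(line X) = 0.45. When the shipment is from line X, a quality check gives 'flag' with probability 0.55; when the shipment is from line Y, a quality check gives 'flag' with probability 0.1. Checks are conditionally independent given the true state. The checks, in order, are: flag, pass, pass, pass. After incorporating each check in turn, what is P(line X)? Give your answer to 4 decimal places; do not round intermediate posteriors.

0.3600

After 'flag': P(line X) = 0.55·0.4500 / (0.55·0.4500 + 0.1·0.5500) ≈ 0.8182
After 'pass': P(line X) = 0.45·0.8182 / (0.45·0.8182 + 0.9·0.1818) ≈ 0.6923
After 'pass': P(line X) = 0.45·0.6923 / (0.45·0.6923 + 0.9·0.3077) ≈ 0.5294
After 'pass': P(line X) = 0.45·0.5294 / (0.45·0.5294 + 0.9·0.4706) ≈ 0.3600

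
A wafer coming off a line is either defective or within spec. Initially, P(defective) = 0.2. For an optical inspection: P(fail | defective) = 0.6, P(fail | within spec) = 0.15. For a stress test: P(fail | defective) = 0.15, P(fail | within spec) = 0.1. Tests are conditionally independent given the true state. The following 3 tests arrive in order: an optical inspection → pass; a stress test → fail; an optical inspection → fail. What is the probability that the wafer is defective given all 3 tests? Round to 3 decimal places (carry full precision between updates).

After an optical inspection='pass': P(defective) = 0.4·0.2000 / (0.4·0.2000 + 0.85·0.8000) ≈ 0.1053
After a stress test='fail': P(defective) = 0.15·0.1053 / (0.15·0.1053 + 0.1·0.8947) ≈ 0.1500
After an optical inspection='fail': P(defective) = 0.6·0.1500 / (0.6·0.1500 + 0.15·0.8500) ≈ 0.4138

0.414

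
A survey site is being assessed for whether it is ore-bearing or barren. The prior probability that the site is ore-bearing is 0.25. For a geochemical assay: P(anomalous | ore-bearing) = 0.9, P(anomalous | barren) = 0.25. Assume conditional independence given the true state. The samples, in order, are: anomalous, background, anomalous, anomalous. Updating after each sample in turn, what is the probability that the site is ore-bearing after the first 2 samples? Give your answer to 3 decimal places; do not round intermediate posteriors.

0.138

After 'anomalous': P(ore) = 0.9·0.2500 / (0.9·0.2500 + 0.25·0.7500) ≈ 0.5455
After 'background': P(ore) = 0.1·0.5455 / (0.1·0.5455 + 0.75·0.4545) ≈ 0.1379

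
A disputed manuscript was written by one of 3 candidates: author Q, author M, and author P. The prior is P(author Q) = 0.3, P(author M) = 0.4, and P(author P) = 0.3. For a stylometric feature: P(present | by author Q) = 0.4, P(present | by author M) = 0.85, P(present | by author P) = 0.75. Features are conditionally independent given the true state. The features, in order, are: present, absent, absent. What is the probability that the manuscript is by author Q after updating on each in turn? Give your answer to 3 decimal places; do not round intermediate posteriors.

After 'present': normaliser = 0.4·0.3000 + 0.85·0.4000 + 0.75·0.3000; P(author Q) ≈ 0.1752, P(author M) ≈ 0.4964, P(author P) ≈ 0.3285
After 'absent': normaliser = 0.6·0.1752 + 0.15·0.4964 + 0.25·0.3285; P(author Q) ≈ 0.4017, P(author M) ≈ 0.2845, P(author P) ≈ 0.3138
After 'absent': normaliser = 0.6·0.4017 + 0.15·0.2845 + 0.25·0.3138; P(author Q) ≈ 0.6655, P(author M) ≈ 0.1179, P(author P) ≈ 0.2166

0.666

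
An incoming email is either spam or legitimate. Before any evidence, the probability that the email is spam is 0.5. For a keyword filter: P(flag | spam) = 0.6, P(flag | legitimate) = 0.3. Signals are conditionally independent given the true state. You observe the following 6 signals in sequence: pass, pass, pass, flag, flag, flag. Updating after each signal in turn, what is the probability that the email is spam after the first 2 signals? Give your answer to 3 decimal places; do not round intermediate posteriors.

0.246

After 'pass': P(spam) = 0.4·0.5000 / (0.4·0.5000 + 0.7·0.5000) ≈ 0.3636
After 'pass': P(spam) = 0.4·0.3636 / (0.4·0.3636 + 0.7·0.6364) ≈ 0.2462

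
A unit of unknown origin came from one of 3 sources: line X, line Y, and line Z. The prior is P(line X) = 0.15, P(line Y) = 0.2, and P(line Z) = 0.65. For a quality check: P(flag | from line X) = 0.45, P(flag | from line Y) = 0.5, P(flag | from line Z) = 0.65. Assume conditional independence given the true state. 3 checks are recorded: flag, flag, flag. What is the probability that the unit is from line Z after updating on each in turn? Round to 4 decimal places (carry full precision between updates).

0.8219

After 'flag': normaliser = 0.45·0.1500 + 0.5·0.2000 + 0.65·0.6500; P(line X) ≈ 0.1144, P(line Y) ≈ 0.1695, P(line Z) ≈ 0.7161
After 'flag': normaliser = 0.45·0.1144 + 0.5·0.1695 + 0.65·0.7161; P(line X) ≈ 0.0856, P(line Y) ≈ 0.1408, P(line Z) ≈ 0.7736
After 'flag': normaliser = 0.45·0.0856 + 0.5·0.1408 + 0.65·0.7736; P(line X) ≈ 0.0629, P(line Y) ≈ 0.1151, P(line Z) ≈ 0.8219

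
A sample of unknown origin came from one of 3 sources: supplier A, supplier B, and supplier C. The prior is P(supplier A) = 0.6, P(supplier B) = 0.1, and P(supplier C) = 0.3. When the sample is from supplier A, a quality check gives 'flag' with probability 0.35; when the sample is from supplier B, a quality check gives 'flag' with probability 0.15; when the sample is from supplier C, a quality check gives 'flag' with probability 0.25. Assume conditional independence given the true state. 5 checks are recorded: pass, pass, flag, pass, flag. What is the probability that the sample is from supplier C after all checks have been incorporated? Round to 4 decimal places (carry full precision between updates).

After 'pass': normaliser = 0.65·0.6000 + 0.85·0.1000 + 0.75·0.3000; P(supplier A) ≈ 0.5571, P(supplier B) ≈ 0.1214, P(supplier C) ≈ 0.3214
After 'pass': normaliser = 0.65·0.5571 + 0.85·0.1214 + 0.75·0.3214; P(supplier A) ≈ 0.5126, P(supplier B) ≈ 0.1461, P(supplier C) ≈ 0.3413
After 'flag': normaliser = 0.35·0.5126 + 0.15·0.1461 + 0.25·0.3413; P(supplier A) ≈ 0.6259, P(supplier B) ≈ 0.0765, P(supplier C) ≈ 0.2976
After 'pass': normaliser = 0.65·0.6259 + 0.85·0.0765 + 0.75·0.2976; P(supplier A) ≈ 0.5854, P(supplier B) ≈ 0.0935, P(supplier C) ≈ 0.3211
After 'flag': normaliser = 0.35·0.5854 + 0.15·0.0935 + 0.25·0.3211; P(supplier A) ≈ 0.6848, P(supplier B) ≈ 0.0469, P(supplier C) ≈ 0.2684

0.2684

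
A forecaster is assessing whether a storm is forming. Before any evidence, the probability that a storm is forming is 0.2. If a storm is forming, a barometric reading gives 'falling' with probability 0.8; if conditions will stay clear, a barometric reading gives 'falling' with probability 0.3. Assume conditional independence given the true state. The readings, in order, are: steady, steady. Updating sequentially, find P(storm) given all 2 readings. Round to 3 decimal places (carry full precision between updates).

0.020

Apply Bayes' rule sequentially, carrying P(storm) forward.
After 'steady': P(storm) = 0.2·0.2000 / (0.2·0.2000 + 0.7·0.8000) ≈ 0.0667
After 'steady': P(storm) = 0.2·0.0667 / (0.2·0.0667 + 0.7·0.9333) ≈ 0.0200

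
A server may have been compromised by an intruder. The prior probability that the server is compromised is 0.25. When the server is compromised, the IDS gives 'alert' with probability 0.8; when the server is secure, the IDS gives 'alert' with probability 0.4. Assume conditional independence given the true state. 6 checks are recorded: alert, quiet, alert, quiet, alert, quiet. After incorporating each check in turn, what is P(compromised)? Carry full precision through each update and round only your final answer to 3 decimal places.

0.090

After 'alert': P(compromised) = 0.8·0.2500 / (0.8·0.2500 + 0.4·0.7500) ≈ 0.4000
After 'quiet': P(compromised) = 0.2·0.4000 / (0.2·0.4000 + 0.6·0.6000) ≈ 0.1818
After 'alert': P(compromised) = 0.8·0.1818 / (0.8·0.1818 + 0.4·0.8182) ≈ 0.3077
After 'quiet': P(compromised) = 0.2·0.3077 / (0.2·0.3077 + 0.6·0.6923) ≈ 0.1290
After 'alert': P(compromised) = 0.8·0.1290 / (0.8·0.1290 + 0.4·0.8710) ≈ 0.2286
After 'quiet': P(compromised) = 0.2·0.2286 / (0.2·0.2286 + 0.6·0.7714) ≈ 0.0899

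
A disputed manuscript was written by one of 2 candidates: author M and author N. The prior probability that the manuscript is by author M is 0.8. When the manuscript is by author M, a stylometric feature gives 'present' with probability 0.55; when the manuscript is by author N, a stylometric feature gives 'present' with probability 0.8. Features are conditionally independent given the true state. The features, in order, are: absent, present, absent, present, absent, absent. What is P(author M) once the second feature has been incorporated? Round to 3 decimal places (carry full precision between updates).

0.861

Apply Bayes' rule sequentially, carrying P(author M) forward.
After 'absent': P(author M) = 0.45·0.8000 / (0.45·0.8000 + 0.2·0.2000) ≈ 0.9000
After 'present': P(author M) = 0.55·0.9000 / (0.55·0.9000 + 0.8·0.1000) ≈ 0.8609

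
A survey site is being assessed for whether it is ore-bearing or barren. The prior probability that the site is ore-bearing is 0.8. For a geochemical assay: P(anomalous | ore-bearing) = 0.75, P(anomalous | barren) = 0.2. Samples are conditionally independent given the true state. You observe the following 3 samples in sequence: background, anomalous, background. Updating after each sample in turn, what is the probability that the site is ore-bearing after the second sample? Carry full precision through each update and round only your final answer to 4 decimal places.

0.8242

After 'background': P(ore) = 0.25·0.8000 / (0.25·0.8000 + 0.8·0.2000) ≈ 0.5556
After 'anomalous': P(ore) = 0.75·0.5556 / (0.75·0.5556 + 0.2·0.4444) ≈ 0.8242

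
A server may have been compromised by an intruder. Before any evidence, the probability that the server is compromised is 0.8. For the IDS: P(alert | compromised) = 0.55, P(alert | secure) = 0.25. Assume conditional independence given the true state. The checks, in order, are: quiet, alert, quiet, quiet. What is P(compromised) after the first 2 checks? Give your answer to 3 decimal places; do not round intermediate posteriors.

0.841

After 'quiet': P(compromised) = 0.45·0.8000 / (0.45·0.8000 + 0.75·0.2000) ≈ 0.7059
After 'alert': P(compromised) = 0.55·0.7059 / (0.55·0.7059 + 0.25·0.2941) ≈ 0.8408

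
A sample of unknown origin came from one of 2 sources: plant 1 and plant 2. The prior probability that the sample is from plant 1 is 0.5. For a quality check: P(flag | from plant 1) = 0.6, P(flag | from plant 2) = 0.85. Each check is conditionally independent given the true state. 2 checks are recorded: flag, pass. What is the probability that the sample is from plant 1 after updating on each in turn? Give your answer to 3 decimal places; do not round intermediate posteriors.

After 'flag': P(plant 1) = 0.6·0.5000 / (0.6·0.5000 + 0.85·0.5000) ≈ 0.4138
After 'pass': P(plant 1) = 0.4·0.4138 / (0.4·0.4138 + 0.15·0.5862) ≈ 0.6531

0.653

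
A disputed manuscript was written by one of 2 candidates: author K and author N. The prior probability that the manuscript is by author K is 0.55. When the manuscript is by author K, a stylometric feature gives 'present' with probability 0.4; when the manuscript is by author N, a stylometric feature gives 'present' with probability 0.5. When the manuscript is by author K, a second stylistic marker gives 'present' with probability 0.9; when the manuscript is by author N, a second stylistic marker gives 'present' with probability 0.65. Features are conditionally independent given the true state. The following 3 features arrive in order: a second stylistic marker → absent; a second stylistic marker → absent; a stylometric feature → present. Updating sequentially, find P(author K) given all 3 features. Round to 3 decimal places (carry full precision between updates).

After a second stylistic marker='absent': P(author K) = 0.1·0.5500 / (0.1·0.5500 + 0.35·0.4500) ≈ 0.2588
After a second stylistic marker='absent': P(author K) = 0.1·0.2588 / (0.1·0.2588 + 0.35·0.7412) ≈ 0.0907
After a stylometric feature='present': P(author K) = 0.4·0.0907 / (0.4·0.0907 + 0.5·0.9093) ≈ 0.0739

0.074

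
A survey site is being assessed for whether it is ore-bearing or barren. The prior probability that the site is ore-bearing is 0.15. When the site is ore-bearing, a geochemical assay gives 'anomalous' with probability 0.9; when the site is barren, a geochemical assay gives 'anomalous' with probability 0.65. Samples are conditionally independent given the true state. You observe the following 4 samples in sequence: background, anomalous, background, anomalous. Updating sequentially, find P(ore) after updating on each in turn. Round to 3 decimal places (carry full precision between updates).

After 'background': P(ore) = 0.1·0.1500 / (0.1·0.1500 + 0.35·0.8500) ≈ 0.0480
After 'anomalous': P(ore) = 0.9·0.0480 / (0.9·0.0480 + 0.65·0.9520) ≈ 0.0653
After 'background': P(ore) = 0.1·0.0653 / (0.1·0.0653 + 0.35·0.9347) ≈ 0.0196
After 'anomalous': P(ore) = 0.9·0.0196 / (0.9·0.0196 + 0.65·0.9804) ≈ 0.0269

0.027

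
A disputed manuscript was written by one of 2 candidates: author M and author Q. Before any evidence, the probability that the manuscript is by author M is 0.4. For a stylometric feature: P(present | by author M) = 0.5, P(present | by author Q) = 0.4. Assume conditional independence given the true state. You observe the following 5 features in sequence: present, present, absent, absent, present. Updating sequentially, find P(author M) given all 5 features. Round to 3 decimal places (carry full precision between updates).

After 'present': P(author M) = 0.5·0.4000 / (0.5·0.4000 + 0.4·0.6000) ≈ 0.4545
After 'present': P(author M) = 0.5·0.4545 / (0.5·0.4545 + 0.4·0.5455) ≈ 0.5102
After 'absent': P(author M) = 0.5·0.5102 / (0.5·0.5102 + 0.6·0.4898) ≈ 0.4647
After 'absent': P(author M) = 0.5·0.4647 / (0.5·0.4647 + 0.6·0.5353) ≈ 0.4197
After 'present': P(author M) = 0.5·0.4197 / (0.5·0.4197 + 0.4·0.5803) ≈ 0.4749

0.475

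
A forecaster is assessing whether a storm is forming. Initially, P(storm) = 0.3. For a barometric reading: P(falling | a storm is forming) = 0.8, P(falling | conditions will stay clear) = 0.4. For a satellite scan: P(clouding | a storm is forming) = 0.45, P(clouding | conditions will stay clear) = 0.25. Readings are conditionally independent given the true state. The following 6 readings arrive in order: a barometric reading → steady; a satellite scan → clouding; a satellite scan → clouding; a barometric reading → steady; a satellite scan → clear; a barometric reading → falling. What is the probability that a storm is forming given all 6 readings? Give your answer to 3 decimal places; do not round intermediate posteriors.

0.185

After a barometric reading='steady': P(storm) = 0.2·0.3000 / (0.2·0.3000 + 0.6·0.7000) ≈ 0.1250
After a satellite scan='clouding': P(storm) = 0.45·0.1250 / (0.45·0.1250 + 0.25·0.8750) ≈ 0.2045
After a satellite scan='clouding': P(storm) = 0.45·0.2045 / (0.45·0.2045 + 0.25·0.7955) ≈ 0.3164
After a barometric reading='steady': P(storm) = 0.2·0.3164 / (0.2·0.3164 + 0.6·0.6836) ≈ 0.1337
After a satellite scan='clear': P(storm) = 0.55·0.1337 / (0.55·0.1337 + 0.75·0.8663) ≈ 0.1016
After a barometric reading='falling': P(storm) = 0.8·0.1016 / (0.8·0.1016 + 0.4·0.8984) ≈ 0.1845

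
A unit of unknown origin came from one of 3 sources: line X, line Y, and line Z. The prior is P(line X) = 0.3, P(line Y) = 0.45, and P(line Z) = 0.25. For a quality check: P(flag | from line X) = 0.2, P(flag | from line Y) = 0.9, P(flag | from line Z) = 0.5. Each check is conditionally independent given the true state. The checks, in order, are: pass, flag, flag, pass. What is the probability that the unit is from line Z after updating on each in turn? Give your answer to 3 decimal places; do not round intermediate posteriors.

Each posterior becomes the prior for the next update.
After 'pass': normaliser = 0.8·0.3000 + 0.1·0.4500 + 0.5·0.2500; P(line X) ≈ 0.5854, P(line Y) ≈ 0.1098, P(line Z) ≈ 0.3049
After 'flag': normaliser = 0.2·0.5854 + 0.9·0.1098 + 0.5·0.3049; P(line X) ≈ 0.3179, P(line Y) ≈ 0.2682, P(line Z) ≈ 0.4139
After 'flag': normaliser = 0.2·0.3179 + 0.9·0.2682 + 0.5·0.4139; P(line X) ≈ 0.1242, P(line Y) ≈ 0.4715, P(line Z) ≈ 0.4043
After 'pass': normaliser = 0.8·0.1242 + 0.1·0.4715 + 0.5·0.4043; P(line X) ≈ 0.2850, P(line Y) ≈ 0.1353, P(line Z) ≈ 0.5798

0.580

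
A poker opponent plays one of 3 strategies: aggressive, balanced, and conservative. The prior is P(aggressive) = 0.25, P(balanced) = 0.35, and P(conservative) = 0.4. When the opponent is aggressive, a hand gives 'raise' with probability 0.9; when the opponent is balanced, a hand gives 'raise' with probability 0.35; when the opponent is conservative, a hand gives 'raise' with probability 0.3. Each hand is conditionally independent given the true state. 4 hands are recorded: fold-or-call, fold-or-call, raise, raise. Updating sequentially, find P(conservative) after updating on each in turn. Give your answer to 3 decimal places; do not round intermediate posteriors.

0.467

After 'fold-or-call': normaliser = 0.1·0.2500 + 0.65·0.3500 + 0.7·0.4000; P(aggressive) ≈ 0.0469, P(balanced) ≈ 0.4272, P(conservative) ≈ 0.5258
After 'fold-or-call': normaliser = 0.1·0.0469 + 0.65·0.4272 + 0.7·0.5258; P(aggressive) ≈ 0.0072, P(balanced) ≈ 0.4269, P(conservative) ≈ 0.5659
After 'raise': normaliser = 0.9·0.0072 + 0.35·0.4269 + 0.3·0.5659; P(aggressive) ≈ 0.0199, P(balanced) ≈ 0.4588, P(conservative) ≈ 0.5212
After 'raise': normaliser = 0.9·0.0199 + 0.35·0.4588 + 0.3·0.5212; P(aggressive) ≈ 0.0536, P(balanced) ≈ 0.4795, P(conservative) ≈ 0.4669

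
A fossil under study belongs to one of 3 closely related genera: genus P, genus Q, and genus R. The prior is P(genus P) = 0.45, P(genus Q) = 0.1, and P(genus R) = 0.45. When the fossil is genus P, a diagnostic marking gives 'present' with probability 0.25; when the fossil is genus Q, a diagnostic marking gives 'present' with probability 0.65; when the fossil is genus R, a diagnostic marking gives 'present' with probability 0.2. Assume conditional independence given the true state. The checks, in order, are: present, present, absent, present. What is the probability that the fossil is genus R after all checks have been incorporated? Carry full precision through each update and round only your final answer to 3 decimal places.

After 'present': normaliser = 0.25·0.4500 + 0.65·0.1000 + 0.2·0.4500; P(genus P) ≈ 0.4206, P(genus Q) ≈ 0.2430, P(genus R) ≈ 0.3364
After 'present': normaliser = 0.25·0.4206 + 0.65·0.2430 + 0.2·0.3364; P(genus P) ≈ 0.3182, P(genus Q) ≈ 0.4781, P(genus R) ≈ 0.2037
After 'absent': normaliser = 0.75·0.3182 + 0.35·0.4781 + 0.8·0.2037; P(genus P) ≈ 0.4195, P(genus Q) ≈ 0.2941, P(genus R) ≈ 0.2864
After 'present': normaliser = 0.25·0.4195 + 0.65·0.2941 + 0.2·0.2864; P(genus P) ≈ 0.2968, P(genus Q) ≈ 0.5410, P(genus R) ≈ 0.1621

0.162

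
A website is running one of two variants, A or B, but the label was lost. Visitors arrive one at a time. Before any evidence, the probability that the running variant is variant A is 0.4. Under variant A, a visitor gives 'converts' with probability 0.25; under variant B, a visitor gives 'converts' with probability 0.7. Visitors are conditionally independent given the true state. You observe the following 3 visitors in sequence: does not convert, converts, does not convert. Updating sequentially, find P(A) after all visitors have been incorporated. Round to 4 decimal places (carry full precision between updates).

After 'does not convert': P(A) = 0.75·0.4000 / (0.75·0.4000 + 0.3·0.6000) ≈ 0.6250
After 'converts': P(A) = 0.25·0.6250 / (0.25·0.6250 + 0.7·0.3750) ≈ 0.3731
After 'does not convert': P(A) = 0.75·0.3731 / (0.75·0.3731 + 0.3·0.6269) ≈ 0.5981

0.5981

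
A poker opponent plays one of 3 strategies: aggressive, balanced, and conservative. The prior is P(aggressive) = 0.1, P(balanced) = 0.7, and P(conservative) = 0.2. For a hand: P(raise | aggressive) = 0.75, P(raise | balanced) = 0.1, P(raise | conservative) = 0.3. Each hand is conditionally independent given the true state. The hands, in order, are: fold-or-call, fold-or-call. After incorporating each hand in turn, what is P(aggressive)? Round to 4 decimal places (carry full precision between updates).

After 'fold-or-call': normaliser = 0.25·0.1000 + 0.9·0.7000 + 0.7·0.2000; P(aggressive) ≈ 0.0314, P(balanced) ≈ 0.7925, P(conservative) ≈ 0.1761
After 'fold-or-call': normaliser = 0.25·0.0314 + 0.9·0.7925 + 0.7·0.1761; P(aggressive) ≈ 0.0093, P(balanced) ≈ 0.8447, P(conservative) ≈ 0.1460

0.0093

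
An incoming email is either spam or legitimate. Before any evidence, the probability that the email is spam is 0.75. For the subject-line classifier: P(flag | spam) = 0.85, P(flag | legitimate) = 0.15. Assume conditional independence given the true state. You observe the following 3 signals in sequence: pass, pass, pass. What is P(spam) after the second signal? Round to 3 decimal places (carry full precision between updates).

0.085

After 'pass': P(spam) = 0.15·0.7500 / (0.15·0.7500 + 0.85·0.2500) ≈ 0.3462
After 'pass': P(spam) = 0.15·0.3462 / (0.15·0.3462 + 0.85·0.6538) ≈ 0.0854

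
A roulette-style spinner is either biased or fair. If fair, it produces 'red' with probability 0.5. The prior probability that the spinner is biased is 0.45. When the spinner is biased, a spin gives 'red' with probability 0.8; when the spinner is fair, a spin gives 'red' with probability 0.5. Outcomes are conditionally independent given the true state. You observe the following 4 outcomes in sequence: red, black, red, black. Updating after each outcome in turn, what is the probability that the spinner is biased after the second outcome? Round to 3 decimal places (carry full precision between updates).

Apply Bayes' rule sequentially, carrying P(biased) forward.
After 'red': P(biased) = 0.8·0.4500 / (0.8·0.4500 + 0.5·0.5500) ≈ 0.5669
After 'black': P(biased) = 0.2·0.5669 / (0.2·0.5669 + 0.5·0.4331) ≈ 0.3437

0.344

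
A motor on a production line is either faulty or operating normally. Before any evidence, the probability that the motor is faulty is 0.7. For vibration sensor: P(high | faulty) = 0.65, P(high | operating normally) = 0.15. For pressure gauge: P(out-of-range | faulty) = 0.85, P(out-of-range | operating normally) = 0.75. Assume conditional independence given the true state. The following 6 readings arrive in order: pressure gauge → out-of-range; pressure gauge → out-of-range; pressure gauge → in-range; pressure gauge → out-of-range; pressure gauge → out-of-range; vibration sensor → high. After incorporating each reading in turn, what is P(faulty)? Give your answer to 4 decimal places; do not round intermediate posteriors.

0.9092

Apply Bayes' rule sequentially, carrying P(faulty) forward.
After pressure gauge='out-of-range': P(faulty) = 0.85·0.7000 / (0.85·0.7000 + 0.75·0.3000) ≈ 0.7256
After pressure gauge='out-of-range': P(faulty) = 0.85·0.7256 / (0.85·0.7256 + 0.75·0.2744) ≈ 0.7498
After pressure gauge='in-range': P(faulty) = 0.15·0.7498 / (0.15·0.7498 + 0.25·0.2502) ≈ 0.6426
After pressure gauge='out-of-range': P(faulty) = 0.85·0.6426 / (0.85·0.6426 + 0.75·0.3574) ≈ 0.6708
After pressure gauge='out-of-range': P(faulty) = 0.85·0.6708 / (0.85·0.6708 + 0.75·0.3292) ≈ 0.6979
After vibration sensor='high': P(faulty) = 0.65·0.6979 / (0.65·0.6979 + 0.15·0.3021) ≈ 0.9092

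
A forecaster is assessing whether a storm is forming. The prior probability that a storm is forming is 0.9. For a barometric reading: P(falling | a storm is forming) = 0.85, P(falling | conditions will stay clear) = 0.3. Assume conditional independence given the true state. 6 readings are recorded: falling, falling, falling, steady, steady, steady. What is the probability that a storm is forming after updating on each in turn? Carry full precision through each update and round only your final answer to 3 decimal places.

After 'falling': P(storm) = 0.85·0.9000 / (0.85·0.9000 + 0.3·0.1000) ≈ 0.9623
After 'falling': P(storm) = 0.85·0.9623 / (0.85·0.9623 + 0.3·0.0377) ≈ 0.9863
After 'falling': P(storm) = 0.85·0.9863 / (0.85·0.9863 + 0.3·0.0137) ≈ 0.9951
After 'steady': P(storm) = 0.15·0.9951 / (0.15·0.9951 + 0.7·0.0049) ≈ 0.9777
After 'steady': P(storm) = 0.15·0.9777 / (0.15·0.9777 + 0.7·0.0223) ≈ 0.9038
After 'steady': P(storm) = 0.15·0.9038 / (0.15·0.9038 + 0.7·0.0962) ≈ 0.6682

0.668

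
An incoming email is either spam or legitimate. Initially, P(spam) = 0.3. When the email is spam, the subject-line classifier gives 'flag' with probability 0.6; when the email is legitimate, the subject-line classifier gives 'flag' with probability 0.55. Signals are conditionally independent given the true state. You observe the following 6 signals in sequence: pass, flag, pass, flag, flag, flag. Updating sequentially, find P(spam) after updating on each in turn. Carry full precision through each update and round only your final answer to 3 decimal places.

After 'pass': P(spam) = 0.4·0.3000 / (0.4·0.3000 + 0.45·0.7000) ≈ 0.2759
After 'flag': P(spam) = 0.6·0.2759 / (0.6·0.2759 + 0.55·0.7241) ≈ 0.2936
After 'pass': P(spam) = 0.4·0.2936 / (0.4·0.2936 + 0.45·0.7064) ≈ 0.2698
After 'flag': P(spam) = 0.6·0.2698 / (0.6·0.2698 + 0.55·0.7302) ≈ 0.2872
After 'flag': P(spam) = 0.6·0.2872 / (0.6·0.2872 + 0.55·0.7128) ≈ 0.3054
After 'flag': P(spam) = 0.6·0.3054 / (0.6·0.3054 + 0.55·0.6946) ≈ 0.3241

0.324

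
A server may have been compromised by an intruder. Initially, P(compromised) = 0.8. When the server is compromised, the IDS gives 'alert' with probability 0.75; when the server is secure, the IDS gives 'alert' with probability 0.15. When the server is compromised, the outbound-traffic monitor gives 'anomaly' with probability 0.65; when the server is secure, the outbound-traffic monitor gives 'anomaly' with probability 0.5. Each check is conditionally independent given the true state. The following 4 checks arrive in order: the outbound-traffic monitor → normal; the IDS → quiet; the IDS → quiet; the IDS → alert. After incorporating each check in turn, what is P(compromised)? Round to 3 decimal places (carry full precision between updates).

Each posterior becomes the prior for the next update.
After the outbound-traffic monitor='normal': P(compromised) = 0.35·0.8000 / (0.35·0.8000 + 0.5·0.2000) ≈ 0.7368
After the IDS='quiet': P(compromised) = 0.25·0.7368 / (0.25·0.7368 + 0.85·0.2632) ≈ 0.4516
After the IDS='quiet': P(compromised) = 0.25·0.4516 / (0.25·0.4516 + 0.85·0.5484) ≈ 0.1950
After the IDS='alert': P(compromised) = 0.75·0.1950 / (0.75·0.1950 + 0.15·0.8050) ≈ 0.5477

0.548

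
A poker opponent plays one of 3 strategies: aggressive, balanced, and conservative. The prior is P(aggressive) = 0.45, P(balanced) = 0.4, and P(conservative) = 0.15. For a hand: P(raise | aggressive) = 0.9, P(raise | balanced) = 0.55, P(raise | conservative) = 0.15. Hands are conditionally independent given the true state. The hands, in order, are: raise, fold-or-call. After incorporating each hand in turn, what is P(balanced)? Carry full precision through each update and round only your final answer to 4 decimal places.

After 'raise': normaliser = 0.9·0.4500 + 0.55·0.4000 + 0.15·0.1500; P(aggressive) ≈ 0.6255, P(balanced) ≈ 0.3398, P(conservative) ≈ 0.0347
After 'fold-or-call': normaliser = 0.1·0.6255 + 0.45·0.3398 + 0.85·0.0347; P(aggressive) ≈ 0.2553, P(balanced) ≈ 0.6241, P(conservative) ≈ 0.1206

0.6241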